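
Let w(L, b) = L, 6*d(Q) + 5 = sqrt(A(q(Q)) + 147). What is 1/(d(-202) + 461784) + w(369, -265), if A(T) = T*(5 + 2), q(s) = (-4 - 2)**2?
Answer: 1416364617255366/3838386474101 - 3*sqrt(399)/3838386474101 ≈ 369.00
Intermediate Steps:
q(s) = 36 (q(s) = (-6)**2 = 36)
A(T) = 7*T (A(T) = T*7 = 7*T)
d(Q) = -5/6 + sqrt(399)/6 (d(Q) = -5/6 + sqrt(7*36 + 147)/6 = -5/6 + sqrt(252 + 147)/6 = -5/6 + sqrt(399)/6)
1/(d(-202) + 461784) + w(369, -265) = 1/((-5/6 + sqrt(399)/6) + 461784) + 369 = 1/(2770699/6 + sqrt(399)/6) + 369 = 369 + 1/(2770699/6 + sqrt(399)/6)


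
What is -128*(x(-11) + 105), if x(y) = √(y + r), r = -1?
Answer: -13440 - 256*I*√3 ≈ -13440.0 - 443.4*I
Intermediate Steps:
x(y) = √(-1 + y) (x(y) = √(y - 1) = √(-1 + y))
-128*(x(-11) + 105) = -128*(√(-1 - 11) + 105) = -128*(√(-12) + 105) = -128*(2*I*√3 + 105) = -128*(105 + 2*I*√3) = -13440 - 256*I*√3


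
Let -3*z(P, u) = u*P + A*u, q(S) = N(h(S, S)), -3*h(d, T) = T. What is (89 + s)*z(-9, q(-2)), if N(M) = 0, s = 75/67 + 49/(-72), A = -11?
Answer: 0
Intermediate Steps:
s = 2117/4824 (s = 75*(1/67) + 49*(-1/72) = 75/67 - 49/72 = 2117/4824 ≈ 0.43885)
h(d, T) = -T/3
q(S) = 0
z(P, u) = 11*u/3 - P*u/3 (z(P, u) = -(u*P - 11*u)/3 = -(P*u - 11*u)/3 = -(-11*u + P*u)/3 = 11*u/3 - P*u/3)
(89 + s)*z(-9, q(-2)) = (89 + 2117/4824)*((1/3)*0*(11 - 1*(-9))) = 431453*((1/3)*0*(11 + 9))/4824 = 431453*((1/3)*0*20)/4824 = (431453/4824)*0 = 0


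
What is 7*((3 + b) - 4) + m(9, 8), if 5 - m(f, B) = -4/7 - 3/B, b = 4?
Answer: 1509/56 ≈ 26.946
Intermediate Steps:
m(f, B) = 39/7 + 3/B (m(f, B) = 5 - (-4/7 - 3/B) = 5 + (4/7 + 3/B) = 39/7 + 3/B)
7*((3 + b) - 4) + m(9, 8) = 7*((3 + 4) - 4) + (39/7 + 3/8) = 7*(7 - 4) + (39/7 + 3*(1/8)) = 7*3 + (39/7 + 3/8) = 21 + 333/56 = 1509/56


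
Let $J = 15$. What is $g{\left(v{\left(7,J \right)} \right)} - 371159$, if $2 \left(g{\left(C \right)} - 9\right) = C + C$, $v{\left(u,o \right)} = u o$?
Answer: $-371045$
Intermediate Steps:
$v{\left(u,o \right)} = o u$
$g{\left(C \right)} = 9 + C$ ($g{\left(C \right)} = 9 + \frac{C + C}{2} = 9 + \frac{2 C}{2} = 9 + C$)
$g{\left(v{\left(7,J \right)} \right)} - 371159 = \left(9 + 15 \cdot 7\right) - 371159 = \left(9 + 105\right) - 371159 = 114 - 371159 = -371045$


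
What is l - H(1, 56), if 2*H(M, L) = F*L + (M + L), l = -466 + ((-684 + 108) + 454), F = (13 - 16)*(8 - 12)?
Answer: -1905/2 ≈ -952.50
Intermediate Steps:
F = 12 (F = -3*(-4) = 12)
l = -588 (l = -466 + (-576 + 454) = -466 - 122 = -588)
H(M, L) = M/2 + 13*L/2 (H(M, L) = (12*L + (M + L))/2 = (12*L + (L + M))/2 = (M + 13*L)/2 = M/2 + 13*L/2)
l - H(1, 56) = -588 - ((1/2)*1 + (13/2)*56) = -588 - (1/2 + 364) = -588 - 1*729/2 = -588 - 729/2 = -1905/2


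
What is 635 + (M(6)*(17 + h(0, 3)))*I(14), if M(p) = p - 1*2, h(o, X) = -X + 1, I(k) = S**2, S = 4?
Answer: 1595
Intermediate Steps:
I(k) = 16 (I(k) = 4**2 = 16)
h(o, X) = 1 - X
M(p) = -2 + p (M(p) = p - 2 = -2 + p)
635 + (M(6)*(17 + h(0, 3)))*I(14) = 635 + ((-2 + 6)*(17 + (1 - 1*3)))*16 = 635 + (4*(17 + (1 - 3)))*16 = 635 + (4*(17 - 2))*16 = 635 + (4*15)*16 = 635 + 60*16 = 635 + 960 = 1595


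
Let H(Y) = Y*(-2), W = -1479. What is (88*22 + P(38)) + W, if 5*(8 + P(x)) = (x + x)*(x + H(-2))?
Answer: 5437/5 ≈ 1087.4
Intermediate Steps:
H(Y) = -2*Y
P(x) = -8 + 2*x*(4 + x)/5 (P(x) = -8 + ((x + x)*(x - 2*(-2)))/5 = -8 + ((2*x)*(x + 4))/5 = -8 + ((2*x)*(4 + x))/5 = -8 + (2*x*(4 + x))/5 = -8 + 2*x*(4 + x)/5)
(88*22 + P(38)) + W = (88*22 + (-8 + (2/5)*38**2 + (8/5)*38)) - 1479 = (1936 + (-8 + (2/5)*1444 + 304/5)) - 1479 = (1936 + (-8 + 2888/5 + 304/5)) - 1479 = (1936 + 3152/5) - 1479 = 12832/5 - 1479 = 5437/5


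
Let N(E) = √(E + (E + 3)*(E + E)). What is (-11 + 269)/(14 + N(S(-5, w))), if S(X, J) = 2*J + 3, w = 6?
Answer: -3612/359 + 258*√555/359 ≈ 6.8693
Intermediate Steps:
S(X, J) = 3 + 2*J
N(E) = √(E + 2*E*(3 + E)) (N(E) = √(E + (3 + E)*(2*E)) = √(E + 2*E*(3 + E)))
(-11 + 269)/(14 + N(S(-5, w))) = (-11 + 269)/(14 + √((3 + 2*6)*(7 + 2*(3 + 2*6)))) = 258/(14 + √((3 + 12)*(7 + 2*(3 + 12)))) = 258/(14 + √(15*(7 + 2*15))) = 258/(14 + √(15*(7 + 30))) = 258/(14 + √(15*37)) = 258/(14 + √555)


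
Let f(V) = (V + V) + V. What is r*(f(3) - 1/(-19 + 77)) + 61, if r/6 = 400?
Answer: 626969/29 ≈ 21620.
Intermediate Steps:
r = 2400 (r = 6*400 = 2400)
f(V) = 3*V (f(V) = 2*V + V = 3*V)
r*(f(3) - 1/(-19 + 77)) + 61 = 2400*(3*3 - 1/(-19 + 77)) + 61 = 2400*(9 - 1/58) + 61 = 2400*(521/58) + 61 = 625200/29 + 61 = 626969/29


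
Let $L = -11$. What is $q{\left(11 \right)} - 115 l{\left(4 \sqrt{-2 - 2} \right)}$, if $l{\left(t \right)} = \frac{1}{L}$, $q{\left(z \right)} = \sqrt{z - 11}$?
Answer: $\frac{115}{11} \approx 10.455$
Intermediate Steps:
$q{\left(z \right)} = \sqrt{-11 + z}$
$l{\left(t \right)} = - \frac{1}{11}$ ($l{\left(t \right)} = \frac{1}{-11} = - \frac{1}{11}$)
$q{\left(11 \right)} - 115 l{\left(4 \sqrt{-2 - 2} \right)} = \sqrt{-11 + 11} - - \frac{115}{11} = \sqrt{0} + \frac{115}{11} = 0 + \frac{115}{11} = \frac{115}{11}$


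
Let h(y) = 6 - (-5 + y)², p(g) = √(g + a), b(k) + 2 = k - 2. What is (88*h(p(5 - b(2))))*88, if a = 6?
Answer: -247808 + 77440*√13 ≈ 31406.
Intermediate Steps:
b(k) = -4 + k (b(k) = -2 + (k - 2) = -2 + (-2 + k) = -4 + k)
p(g) = √(6 + g) (p(g) = √(g + 6) = √(6 + g))
(88*h(p(5 - b(2))))*88 = (88*(6 - (-5 + √(6 + (5 - (-4 + 2))))²))*88 = (88*(6 - (-5 + √(6 + (5 - 1*(-2))))²))*88 = (88*(6 - (-5 + √(6 + (5 + 2)))²))*88 = (88*(6 - (-5 + √(6 + 7))²))*88 = (88*(6 - (-5 + √13)²))*88 = (528 - 88*(-5 + √13)²)*88 = 46464 - 7744*(-5 + √13)²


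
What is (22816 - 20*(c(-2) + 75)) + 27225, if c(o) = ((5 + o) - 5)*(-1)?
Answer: 48501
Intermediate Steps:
c(o) = -o (c(o) = o*(-1) = -o)
(22816 - 20*(c(-2) + 75)) + 27225 = (22816 - 20*(-1*(-2) + 75)) + 27225 = (22816 - 20*(2 + 75)) + 27225 = (22816 - 20*77) + 27225 = (22816 - 1540) + 27225 = 21276 + 27225 = 48501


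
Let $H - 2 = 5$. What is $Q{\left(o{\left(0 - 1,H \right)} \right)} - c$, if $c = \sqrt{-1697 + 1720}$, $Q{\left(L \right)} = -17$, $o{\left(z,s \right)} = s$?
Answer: $-17 - \sqrt{23} \approx -21.796$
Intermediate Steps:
$H = 7$ ($H = 2 + 5 = 7$)
$c = \sqrt{23} \approx 4.7958$
$Q{\left(o{\left(0 - 1,H \right)} \right)} - c = -17 - \sqrt{23}$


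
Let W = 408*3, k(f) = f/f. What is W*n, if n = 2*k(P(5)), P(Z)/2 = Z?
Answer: 2448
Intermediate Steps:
P(Z) = 2*Z
k(f) = 1
W = 1224
n = 2 (n = 2*1 = 2)
W*n = 1224*2 = 2448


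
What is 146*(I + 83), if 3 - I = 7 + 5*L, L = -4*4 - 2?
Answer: 24674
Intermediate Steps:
L = -18 (L = -16 - 2 = -18)
I = 86 (I = 3 - (7 + 5*(-18)) = 3 - (7 - 90) = 3 - 1*(-83) = 3 + 83 = 86)
146*(I + 83) = 146*(86 + 83) = 146*169 = 24674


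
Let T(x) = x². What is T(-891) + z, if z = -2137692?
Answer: -1343811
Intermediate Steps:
T(-891) + z = (-891)² - 2137692 = 793881 - 2137692 = -1343811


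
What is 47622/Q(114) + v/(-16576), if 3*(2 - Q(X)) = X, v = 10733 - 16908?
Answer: -65763331/49728 ≈ -1322.5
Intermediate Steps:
v = -6175
Q(X) = 2 - X/3
47622/Q(114) + v/(-16576) = 47622/(2 - 1/3*114) - 6175/(-16576) = 47622/(2 - 38) - 6175*(-1/16576) = 47622/(-36) + 6175/16576 = 47622*(-1/36) + 6175/16576 = -7937/6 + 6175/16576 = -65763331/49728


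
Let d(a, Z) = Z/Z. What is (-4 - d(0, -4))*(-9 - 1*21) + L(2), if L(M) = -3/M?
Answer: 297/2 ≈ 148.50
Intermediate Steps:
d(a, Z) = 1
(-4 - d(0, -4))*(-9 - 1*21) + L(2) = (-4 - 1*1)*(-9 - 1*21) - 3/2 = (-4 - 1)*(-9 - 21) - 3*½ = -5*(-30) - 3/2 = 150 - 3/2 = 297/2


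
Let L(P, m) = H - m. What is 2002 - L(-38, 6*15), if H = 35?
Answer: 2057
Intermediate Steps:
L(P, m) = 35 - m
2002 - L(-38, 6*15) = 2002 - (35 - 6*15) = 2002 - (35 - 1*90) = 2002 - (35 - 90) = 2002 - 1*(-55) = 2002 + 55 = 2057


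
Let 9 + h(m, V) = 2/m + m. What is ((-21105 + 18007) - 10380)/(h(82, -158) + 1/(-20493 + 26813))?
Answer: -3492419360/18922121 ≈ -184.57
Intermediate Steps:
h(m, V) = -9 + m + 2/m (h(m, V) = -9 + (2/m + m) = -9 + (m + 2/m) = -9 + m + 2/m)
((-21105 + 18007) - 10380)/(h(82, -158) + 1/(-20493 + 26813)) = ((-21105 + 18007) - 10380)/((-9 + 82 + 2/82) + 1/(-20493 + 26813)) = (-3098 - 10380)/((-9 + 82 + 2*(1/82)) + 1/6320) = -13478/((-9 + 82 + 1/41) + 1/6320) = -13478/(2994/41 + 1/6320) = -13478/18922121/259120 = -13478*259120/18922121 = -3492419360/18922121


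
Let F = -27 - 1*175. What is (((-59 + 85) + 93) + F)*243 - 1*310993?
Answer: -331162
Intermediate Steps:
F = -202 (F = -27 - 175 = -202)
(((-59 + 85) + 93) + F)*243 - 1*310993 = (((-59 + 85) + 93) - 202)*243 - 1*310993 = ((26 + 93) - 202)*243 - 310993 = (119 - 202)*243 - 310993 = -83*243 - 310993 = -20169 - 310993 = -331162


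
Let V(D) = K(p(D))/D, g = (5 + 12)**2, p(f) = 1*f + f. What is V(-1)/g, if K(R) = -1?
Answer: 1/289 ≈ 0.0034602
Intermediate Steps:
p(f) = 2*f (p(f) = f + f = 2*f)
g = 289 (g = 17**2 = 289)
V(D) = -1/D
V(-1)/g = -1/(-1)/289 = -1*(-1)*(1/289) = 1*(1/289) = 1/289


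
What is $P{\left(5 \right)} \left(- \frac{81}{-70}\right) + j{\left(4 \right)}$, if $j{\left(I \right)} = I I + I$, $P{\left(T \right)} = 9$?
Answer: $\frac{2129}{70} \approx 30.414$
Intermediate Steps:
$j{\left(I \right)} = I + I^{2}$ ($j{\left(I \right)} = I^{2} + I = I + I^{2}$)
$P{\left(5 \right)} \left(- \frac{81}{-70}\right) + j{\left(4 \right)} = 9 \left(- \frac{81}{-70}\right) + 4 \left(1 + 4\right) = 9 \left(\left(-81\right) \left(- \frac{1}{70}\right)\right) + 4 \cdot 5 = 9 \cdot \frac{81}{70} + 20 = \frac{729}{70} + 20 = \frac{2129}{70}$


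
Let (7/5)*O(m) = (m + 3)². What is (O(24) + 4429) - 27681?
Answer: -159119/7 ≈ -22731.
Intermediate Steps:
O(m) = 5*(3 + m)²/7 (O(m) = 5*(m + 3)²/7 = 5*(3 + m)²/7)
(O(24) + 4429) - 27681 = (5*(3 + 24)²/7 + 4429) - 27681 = ((5/7)*27² + 4429) - 27681 = ((5/7)*729 + 4429) - 27681 = (3645/7 + 4429) - 27681 = 34648/7 - 27681 = -159119/7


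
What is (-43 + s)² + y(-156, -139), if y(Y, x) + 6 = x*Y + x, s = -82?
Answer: 37164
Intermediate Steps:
y(Y, x) = -6 + x + Y*x (y(Y, x) = -6 + (x*Y + x) = -6 + (Y*x + x) = -6 + (x + Y*x) = -6 + x + Y*x)
(-43 + s)² + y(-156, -139) = (-43 - 82)² + (-6 - 139 - 156*(-139)) = (-125)² + (-6 - 139 + 21684) = 15625 + 21539 = 37164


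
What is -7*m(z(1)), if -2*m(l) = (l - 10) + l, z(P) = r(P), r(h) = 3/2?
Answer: -49/2 ≈ -24.500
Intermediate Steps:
r(h) = 3/2 (r(h) = 3*(½) = 3/2)
z(P) = 3/2
m(l) = 5 - l (m(l) = -((l - 10) + l)/2 = -((-10 + l) + l)/2 = -(-10 + 2*l)/2 = 5 - l)
-7*m(z(1)) = -7*(5 - 1*3/2) = -7*(5 - 3/2) = -7*7/2 = -49/2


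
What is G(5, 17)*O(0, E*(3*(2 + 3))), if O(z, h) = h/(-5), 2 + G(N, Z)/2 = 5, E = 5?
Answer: -90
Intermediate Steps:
G(N, Z) = 6 (G(N, Z) = -4 + 2*5 = -4 + 10 = 6)
O(z, h) = -h/5 (O(z, h) = h*(-⅕) = -h/5)
G(5, 17)*O(0, E*(3*(2 + 3))) = 6*(-3*(2 + 3)) = 6*(-3*5) = 6*(-15) = -90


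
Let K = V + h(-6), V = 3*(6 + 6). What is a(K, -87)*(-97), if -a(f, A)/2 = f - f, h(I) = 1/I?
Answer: 0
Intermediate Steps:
V = 36 (V = 3*12 = 36)
K = 215/6 (K = 36 + 1/(-6) = 36 - ⅙ = 215/6 ≈ 35.833)
a(f, A) = 0 (a(f, A) = -2*(f - f) = -2*0 = 0)
a(K, -87)*(-97) = 0*(-97) = 0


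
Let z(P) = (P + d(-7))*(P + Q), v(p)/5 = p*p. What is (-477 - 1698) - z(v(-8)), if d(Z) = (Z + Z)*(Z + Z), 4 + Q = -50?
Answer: -139431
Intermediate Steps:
Q = -54 (Q = -4 - 50 = -54)
v(p) = 5*p² (v(p) = 5*(p*p) = 5*p²)
d(Z) = 4*Z² (d(Z) = (2*Z)*(2*Z) = 4*Z²)
z(P) = (-54 + P)*(196 + P) (z(P) = (P + 4*(-7)²)*(P - 54) = (P + 4*49)*(-54 + P) = (P + 196)*(-54 + P) = (196 + P)*(-54 + P) = (-54 + P)*(196 + P))
(-477 - 1698) - z(v(-8)) = (-477 - 1698) - (-10584 + (5*(-8)²)² + 142*(5*(-8)²)) = -2175 - (-10584 + (5*64)² + 142*(5*64)) = -2175 - (-10584 + 320² + 142*320) = -2175 - (-10584 + 102400 + 45440) = -2175 - 1*137256 = -2175 - 137256 = -139431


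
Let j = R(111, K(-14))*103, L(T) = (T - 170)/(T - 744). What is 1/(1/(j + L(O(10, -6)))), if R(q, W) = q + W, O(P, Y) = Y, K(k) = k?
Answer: 3746713/375 ≈ 9991.2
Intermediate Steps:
L(T) = (-170 + T)/(-744 + T)
R(q, W) = W + q
j = 9991 (j = (-14 + 111)*103 = 97*103 = 9991)
1/(1/(j + L(O(10, -6)))) = 1/(1/(9991 + (-170 - 6)/(-744 - 6))) = 1/(1/(9991 - 176/(-750))) = 1/(1/(9991 - 1/750*(-176))) = 1/(1/(9991 + 88/375)) = 1/(1/(3746713/375)) = 1/(375/3746713) = 3746713/375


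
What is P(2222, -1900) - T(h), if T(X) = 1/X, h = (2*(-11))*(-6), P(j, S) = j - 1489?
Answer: 96755/132 ≈ 732.99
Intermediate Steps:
P(j, S) = -1489 + j
h = 132 (h = -22*(-6) = 132)
P(2222, -1900) - T(h) = (-1489 + 2222) - 1/132 = 733 - 1*1/132 = 733 - 1/132 = 96755/132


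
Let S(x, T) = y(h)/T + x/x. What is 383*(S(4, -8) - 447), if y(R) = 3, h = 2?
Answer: -1367693/8 ≈ -1.7096e+5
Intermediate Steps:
S(x, T) = 1 + 3/T (S(x, T) = 3/T + x/x = 3/T + 1 = 1 + 3/T)
383*(S(4, -8) - 447) = 383*((3 - 8)/(-8) - 447) = 383*(-⅛*(-5) - 447) = 383*(5/8 - 447) = 383*(-3571/8) = -1367693/8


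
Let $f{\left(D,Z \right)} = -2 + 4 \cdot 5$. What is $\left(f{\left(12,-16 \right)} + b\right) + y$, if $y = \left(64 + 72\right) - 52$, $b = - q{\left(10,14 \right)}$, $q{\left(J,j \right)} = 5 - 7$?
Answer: $104$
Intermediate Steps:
$q{\left(J,j \right)} = -2$ ($q{\left(J,j \right)} = 5 - 7 = -2$)
$f{\left(D,Z \right)} = 18$ ($f{\left(D,Z \right)} = -2 + 20 = 18$)
$b = 2$ ($b = \left(-1\right) \left(-2\right) = 2$)
$y = 84$ ($y = 136 - 52 = 84$)
$\left(f{\left(12,-16 \right)} + b\right) + y = \left(18 + 2\right) + 84 = 20 + 84 = 104$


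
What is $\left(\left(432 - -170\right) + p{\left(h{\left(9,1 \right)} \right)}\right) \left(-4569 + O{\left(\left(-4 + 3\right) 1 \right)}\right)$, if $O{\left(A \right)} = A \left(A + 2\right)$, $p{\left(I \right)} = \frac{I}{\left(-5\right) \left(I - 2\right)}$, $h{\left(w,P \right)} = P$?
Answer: $-2752054$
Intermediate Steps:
$p{\left(I \right)} = \frac{I}{10 - 5 I}$ ($p{\left(I \right)} = \frac{I}{\left(-5\right) \left(-2 + I\right)} = \frac{I}{10 - 5 I}$)
$O{\left(A \right)} = A \left(2 + A\right)$
$\left(\left(432 - -170\right) + p{\left(h{\left(9,1 \right)} \right)}\right) \left(-4569 + O{\left(\left(-4 + 3\right) 1 \right)}\right) = \left(\left(432 - -170\right) - 1 \frac{1}{-10 + 5 \cdot 1}\right) \left(-4569 + \left(-4 + 3\right) 1 \left(2 + \left(-4 + 3\right) 1\right)\right) = \left(\left(432 + 170\right) - 1 \frac{1}{-10 + 5}\right) \left(-4569 + \left(-1\right) 1 \left(2 - 1\right)\right) = \left(602 - 1 \frac{1}{-5}\right) \left(-4569 - \left(2 - 1\right)\right) = \left(602 - 1 \left(- \frac{1}{5}\right)\right) \left(-4569 - 1\right) = \left(602 + \frac{1}{5}\right) \left(-4569 - 1\right) = \frac{3011}{5} \left(-4570\right) = -2752054$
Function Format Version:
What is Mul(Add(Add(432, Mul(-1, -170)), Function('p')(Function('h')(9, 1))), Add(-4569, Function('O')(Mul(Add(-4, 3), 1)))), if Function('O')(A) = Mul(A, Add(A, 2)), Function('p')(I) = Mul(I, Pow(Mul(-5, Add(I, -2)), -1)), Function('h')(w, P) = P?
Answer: -2752054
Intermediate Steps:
Function('p')(I) = Mul(I, Pow(Add(10, Mul(-5, I)), -1)) (Function('p')(I) = Mul(I, Pow(Mul(-5, Add(-2, I)), -1)) = Mul(I, Pow(Add(10, Mul(-5, I)), -1)))
Function('O')(A) = Mul(A, Add(2, A))
Mul(Add(Add(432, Mul(-1, -170)), Function('p')(Function('h')(9, 1))), Add(-4569, Function('O')(Mul(Add(-4, 3), 1)))) = Mul(Add(Add(432, Mul(-1, -170)), Mul(-1, 1, Pow(Add(-10, Mul(5, 1)), -1))), Add(-4569, Mul(Mul(Add(-4, 3), 1), Add(2, Mul(Add(-4, 3), 1))))) = Mul(Add(Add(432, 170), Mul(-1, 1, Pow(Add(-10, 5), -1))), Add(-4569, Mul(Mul(-1, 1), Add(2, Mul(-1, 1))))) = Mul(Add(602, Mul(-1, 1, Pow(-5, -1))), Add(-4569, Mul(-1, Add(2, -1)))) = Mul(Add(602, Mul(-1, 1, Rational(-1, 5))), Add(-4569, Mul(-1, 1))) = Mul(Add(602, Rational(1, 5)), Add(-4569, -1)) = Mul(Rational(3011, 5), -4570) = -2752054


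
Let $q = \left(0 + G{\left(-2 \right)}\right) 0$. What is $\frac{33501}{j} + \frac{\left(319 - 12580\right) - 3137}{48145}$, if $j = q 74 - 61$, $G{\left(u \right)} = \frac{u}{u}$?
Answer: $- \frac{1613844923}{2936845} \approx -549.52$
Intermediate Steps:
$G{\left(u \right)} = 1$
$q = 0$ ($q = \left(0 + 1\right) 0 = 1 \cdot 0 = 0$)
$j = -61$ ($j = 0 \cdot 74 - 61 = 0 - 61 = -61$)
$\frac{33501}{j} + \frac{\left(319 - 12580\right) - 3137}{48145} = \frac{33501}{-61} + \frac{\left(319 - 12580\right) - 3137}{48145} = 33501 \left(- \frac{1}{61}\right) + \left(-12261 - 3137\right) \frac{1}{48145} = - \frac{33501}{61} - \frac{15398}{48145} = - \frac{1613844923}{2936845}$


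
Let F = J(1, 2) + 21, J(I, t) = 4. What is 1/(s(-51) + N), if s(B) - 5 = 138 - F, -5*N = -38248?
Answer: 5/38838 ≈ 0.00012874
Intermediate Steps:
N = 38248/5 (N = -⅕*(-38248) = 38248/5 ≈ 7649.6)
F = 25 (F = 4 + 21 = 25)
s(B) = 118 (s(B) = 5 + (138 - 1*25) = 5 + (138 - 25) = 5 + 113 = 118)
1/(s(-51) + N) = 1/(118 + 38248/5) = 1/(38838/5) = 5/38838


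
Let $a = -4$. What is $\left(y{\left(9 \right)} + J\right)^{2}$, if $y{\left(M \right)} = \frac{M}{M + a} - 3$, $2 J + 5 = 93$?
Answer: $\frac{45796}{25} \approx 1831.8$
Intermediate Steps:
$J = 44$ ($J = - \frac{5}{2} + \frac{1}{2} \cdot 93 = - \frac{5}{2} + \frac{93}{2} = 44$)
$y{\left(M \right)} = -3 + \frac{M}{-4 + M}$ ($y{\left(M \right)} = \frac{M}{M - 4} - 3 = \frac{M}{-4 + M} - 3 = -3 + \frac{M}{-4 + M}$)
$\left(y{\left(9 \right)} + J\right)^{2} = \left(\frac{2 \left(6 - 9\right)}{-4 + 9} + 44\right)^{2} = \left(\frac{2 \left(6 - 9\right)}{5} + 44\right)^{2} = \left(2 \cdot \frac{1}{5} \left(-3\right) + 44\right)^{2} = \left(- \frac{6}{5} + 44\right)^{2} = \left(\frac{214}{5}\right)^{2} = \frac{45796}{25}$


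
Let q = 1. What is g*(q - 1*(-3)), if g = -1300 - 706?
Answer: -8024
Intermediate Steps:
g = -2006
g*(q - 1*(-3)) = -2006*(1 - 1*(-3)) = -2006*(1 + 3) = -2006*4 = -8024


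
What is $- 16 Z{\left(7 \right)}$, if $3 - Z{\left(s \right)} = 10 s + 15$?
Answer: $1312$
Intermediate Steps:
$Z{\left(s \right)} = -12 - 10 s$ ($Z{\left(s \right)} = 3 - \left(10 s + 15\right) = 3 - \left(15 + 10 s\right) = -12 - 10 s$)
$- 16 Z{\left(7 \right)} = - 16 \left(-12 - 70\right) = \left(-16\right) \left(-82\right) = 1312$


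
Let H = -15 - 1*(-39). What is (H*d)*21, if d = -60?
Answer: -30240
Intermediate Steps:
H = 24 (H = -15 + 39 = 24)
(H*d)*21 = (24*(-60))*21 = -1440*21 = -30240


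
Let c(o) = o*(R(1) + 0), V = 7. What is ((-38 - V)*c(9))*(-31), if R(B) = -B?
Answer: -12555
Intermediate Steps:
c(o) = -o (c(o) = o*(-1*1 + 0) = o*(-1 + 0) = o*(-1) = -o)
((-38 - V)*c(9))*(-31) = ((-38 - 1*7)*(-1*9))*(-31) = ((-38 - 7)*(-9))*(-31) = -45*(-9)*(-31) = 405*(-31) = -12555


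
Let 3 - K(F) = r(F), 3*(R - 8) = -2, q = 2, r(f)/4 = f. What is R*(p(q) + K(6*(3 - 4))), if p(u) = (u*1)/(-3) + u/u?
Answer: 1804/9 ≈ 200.44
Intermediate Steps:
r(f) = 4*f
R = 22/3 (R = 8 + (⅓)*(-2) = 8 - ⅔ = 22/3 ≈ 7.3333)
p(u) = 1 - u/3 (p(u) = u*(-⅓) + 1 = -u/3 + 1 = 1 - u/3)
K(F) = 3 - 4*F
R*(p(q) + K(6*(3 - 4))) = 22*((1 - ⅓*2) + (3 - 24*(3 - 4)))/3 = 22*((1 - ⅔) + (3 - 24*(-1)))/3 = 22*(⅓ + (3 - 4*(-6)))/3 = 22*(⅓ + (3 + 24))/3 = 22*(⅓ + 27)/3 = (22/3)*(82/3) = 1804/9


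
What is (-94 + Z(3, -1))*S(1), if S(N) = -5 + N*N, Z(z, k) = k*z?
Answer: 388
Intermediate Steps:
S(N) = -5 + N**2
(-94 + Z(3, -1))*S(1) = (-94 - 1*3)*(-5 + 1**2) = (-94 - 3)*(-5 + 1) = -97*(-4) = 388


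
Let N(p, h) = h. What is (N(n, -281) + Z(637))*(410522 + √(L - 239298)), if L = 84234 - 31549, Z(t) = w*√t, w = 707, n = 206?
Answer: -(281 - 4949*√13)*(410522 + I*√186613) ≈ 7.2099e+9 + 7.5869e+6*I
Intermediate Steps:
Z(t) = 707*√t
L = 52685
(N(n, -281) + Z(637))*(410522 + √(L - 239298)) = (-281 + 707*√637)*(410522 + √(52685 - 239298)) = (-281 + 707*(7*√13))*(410522 + √(-186613)) = (-281 + 4949*√13)*(410522 + I*√186613)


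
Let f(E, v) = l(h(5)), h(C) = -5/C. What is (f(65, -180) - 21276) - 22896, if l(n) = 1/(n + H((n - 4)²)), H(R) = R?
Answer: -1060127/24 ≈ -44172.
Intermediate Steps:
l(n) = 1/(n + (-4 + n)²) (l(n) = 1/(n + (n - 4)²) = 1/(n + (-4 + n)²))
f(E, v) = 1/24 (f(E, v) = 1/(-5/5 + (-4 - 5/5)²) = 1/(-5*⅕ + (-4 - 5*⅕)²) = 1/(-1 + (-4 - 1)²) = 1/(-1 + (-5)²) = 1/(-1 + 25) = 1/24)
(f(65, -180) - 21276) - 22896 = (1/24 - 21276) - 22896 = -510623/24 - 22896 = -1060127/24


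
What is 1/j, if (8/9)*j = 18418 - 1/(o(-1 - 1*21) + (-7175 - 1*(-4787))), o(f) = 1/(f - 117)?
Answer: 2655464/55021879197 ≈ 4.8262e-5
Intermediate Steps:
o(f) = 1/(-117 + f)
j = 55021879197/2655464 (j = 9*(18418 - 1/(1/(-117 + (-1 - 1*21)) + (-7175 - 1*(-4787))))/8 = 9*(18418 - 1/(1/(-117 + (-1 - 21)) + (-7175 + 4787)))/8 = 9*(18418 - 1/(1/(-117 - 22) - 2388))/8 = 9*(18418 - 1/(1/(-139) - 2388))/8 = 9*(18418 - 1/(-1/139 - 2388))/8 = 9*(18418 - 1/(-331933/139))/8 = 9*(18418 - 1*(-139/331933))/8 = 9*(18418 + 139/331933)/8 = (9/8)*(6113542133/331933) = 55021879197/2655464 ≈ 20720.)
1/j = 1/(55021879197/2655464) = 2655464/55021879197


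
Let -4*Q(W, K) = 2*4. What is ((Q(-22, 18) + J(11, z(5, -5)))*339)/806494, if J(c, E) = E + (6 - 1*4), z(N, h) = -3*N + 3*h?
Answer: -5085/403247 ≈ -0.012610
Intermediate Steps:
Q(W, K) = -2 (Q(W, K) = -4/2 = -1/4*8 = -2)
J(c, E) = 2 + E (J(c, E) = E + (6 - 4) = E + 2 = 2 + E)
((Q(-22, 18) + J(11, z(5, -5)))*339)/806494 = ((-2 + (2 + (-3*5 + 3*(-5))))*339)/806494 = ((-2 + (2 + (-15 - 15)))*339)*(1/806494) = ((-2 + (2 - 30))*339)*(1/806494) = ((-2 - 28)*339)*(1/806494) = -30*339*(1/806494) = -10170*1/806494 = -5085/403247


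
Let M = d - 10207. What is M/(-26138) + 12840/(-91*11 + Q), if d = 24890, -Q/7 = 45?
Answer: -12676241/1228486 ≈ -10.319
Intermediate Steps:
Q = -315 (Q = -7*45 = -315)
M = 14683 (M = 24890 - 10207 = 14683)
M/(-26138) + 12840/(-91*11 + Q) = 14683/(-26138) + 12840/(-91*11 - 315) = 14683*(-1/26138) + 12840/(-1001 - 315) = -14683/26138 + 12840/(-1316) = -14683/26138 + 12840*(-1/1316) = -14683/26138 - 3210/329 = -12676241/1228486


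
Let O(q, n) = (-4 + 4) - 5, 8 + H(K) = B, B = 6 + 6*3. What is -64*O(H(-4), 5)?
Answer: 320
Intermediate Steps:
B = 24 (B = 6 + 18 = 24)
H(K) = 16 (H(K) = -8 + 24 = 16)
O(q, n) = -5 (O(q, n) = 0 - 5 = -5)
-64*O(H(-4), 5) = -64*(-5) = 320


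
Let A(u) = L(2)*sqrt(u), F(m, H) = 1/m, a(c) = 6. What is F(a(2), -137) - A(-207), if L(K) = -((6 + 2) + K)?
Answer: 1/6 + 30*I*sqrt(23) ≈ 0.16667 + 143.88*I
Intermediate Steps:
L(K) = -8 - K (L(K) = -(8 + K) = -8 - K)
A(u) = -10*sqrt(u) (A(u) = (-8 - 1*2)*sqrt(u) = (-8 - 2)*sqrt(u) = -10*sqrt(u))
F(a(2), -137) - A(-207) = 1/6 - (-10)*sqrt(-207) = 1/6 - (-10)*3*I*sqrt(23) = 1/6 - (-30)*I*sqrt(23) = 1/6 + 30*I*sqrt(23)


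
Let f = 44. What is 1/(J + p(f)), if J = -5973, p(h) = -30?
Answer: -1/6003 ≈ -0.00016658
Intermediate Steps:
1/(J + p(f)) = 1/(-5973 - 30) = 1/(-6003) = -1/6003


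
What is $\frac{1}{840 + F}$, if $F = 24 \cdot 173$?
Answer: $\frac{1}{4992} \approx 0.00020032$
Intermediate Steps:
$F = 4152$
$\frac{1}{840 + F} = \frac{1}{840 + 4152} = \frac{1}{4992}$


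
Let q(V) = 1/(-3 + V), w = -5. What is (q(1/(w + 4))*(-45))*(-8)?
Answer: -90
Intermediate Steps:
(q(1/(w + 4))*(-45))*(-8) = (-45/(-3 + 1/(-5 + 4)))*(-8) = (-45/(-3 + 1/(-1)))*(-8) = (-45/(-3 - 1))*(-8) = (-45/(-4))*(-8) = -¼*(-45)*(-8) = (45/4)*(-8) = -90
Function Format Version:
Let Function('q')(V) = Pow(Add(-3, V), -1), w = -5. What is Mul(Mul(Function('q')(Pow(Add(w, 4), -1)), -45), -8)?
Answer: -90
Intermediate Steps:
Mul(Mul(Function('q')(Pow(Add(w, 4), -1)), -45), -8) = Mul(Mul(Pow(Add(-3, Pow(Add(-5, 4), -1)), -1), -45), -8) = Mul(Mul(Pow(Add(-3, Pow(-1, -1)), -1), -45), -8) = Mul(Mul(Pow(Add(-3, -1), -1), -45), -8) = Mul(Mul(Pow(-4, -1), -45), -8) = Mul(Mul(Rational(-1, 4), -45), -8) = Mul(Rational(45, 4), -8) = -90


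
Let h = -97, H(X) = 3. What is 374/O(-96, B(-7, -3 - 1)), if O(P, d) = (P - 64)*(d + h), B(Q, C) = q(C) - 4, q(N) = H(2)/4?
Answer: 187/8020 ≈ 0.023317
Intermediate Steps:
q(N) = 3/4
B(Q, C) = -13/4 (B(Q, C) = 3/4 - 4 = -13/4)
O(P, d) = (-97 + d)*(-64 + P) (O(P, d) = (P - 64)*(d - 97) = (-64 + P)*(-97 + d) = (-97 + d)*(-64 + P))
374/O(-96, B(-7, -3 - 1)) = 374/(6208 - 97*(-96) - 64*(-13/4) - 96*(-13/4)) = 374/(6208 + 9312 + 208 + 312) = 374/16040 = 374*(1/16040) = 187/8020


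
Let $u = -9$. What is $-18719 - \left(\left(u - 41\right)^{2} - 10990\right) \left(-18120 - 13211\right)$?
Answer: $-266018909$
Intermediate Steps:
$-18719 - \left(\left(u - 41\right)^{2} - 10990\right) \left(-18120 - 13211\right) = -18719 - \left(\left(-9 - 41\right)^{2} - 10990\right) \left(-18120 - 13211\right) = -18719 - \left(\left(-50\right)^{2} - 10990\right) \left(-31331\right) = -18719 - \left(2500 - 10990\right) \left(-31331\right) = -18719 - \left(-8490\right) \left(-31331\right) = -18719 - 266000190 = -266018909$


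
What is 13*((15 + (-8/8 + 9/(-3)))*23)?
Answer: 3289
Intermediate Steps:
13*((15 + (-8/8 + 9/(-3)))*23) = 13*((15 + (-8*1/8 + 9*(-1/3)))*23) = 13*((15 + (-1 - 3))*23) = 13*((15 - 4)*23) = 13*(11*23) = 13*253 = 3289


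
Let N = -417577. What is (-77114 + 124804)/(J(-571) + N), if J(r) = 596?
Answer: -47690/416981 ≈ -0.11437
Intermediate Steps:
(-77114 + 124804)/(J(-571) + N) = (-77114 + 124804)/(596 - 417577) = 47690/(-416981) = 47690*(-1/416981) = -47690/416981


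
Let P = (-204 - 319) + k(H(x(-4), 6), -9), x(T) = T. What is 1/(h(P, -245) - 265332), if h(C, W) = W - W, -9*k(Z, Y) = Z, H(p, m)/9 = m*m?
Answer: -1/265332 ≈ -3.7689e-6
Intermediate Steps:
H(p, m) = 9*m**2 (H(p, m) = 9*(m*m) = 9*m**2)
k(Z, Y) = -Z/9
P = -559 (P = (-204 - 319) - 6**2 = -523 - 36 = -559)
h(C, W) = 0
1/(h(P, -245) - 265332) = 1/(0 - 265332) = 1/(-265332) = -1/265332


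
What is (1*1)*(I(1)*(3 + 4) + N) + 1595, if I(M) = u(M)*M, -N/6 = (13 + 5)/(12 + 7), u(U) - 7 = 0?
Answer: 31128/19 ≈ 1638.3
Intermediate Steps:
u(U) = 7 (u(U) = 7 + 0 = 7)
N = -108/19 (N = -6*(13 + 5)/(12 + 7) = -108/19 ≈ -5.6842)
I(M) = 7*M
(1*1)*(I(1)*(3 + 4) + N) + 1595 = (1*1)*((7*1)*(3 + 4) - 108/19) + 1595 = 1*(7*7 - 108/19) + 1595 = 1*(49 - 108/19) + 1595 = 1*(823/19) + 1595 = 823/19 + 1595 = 31128/19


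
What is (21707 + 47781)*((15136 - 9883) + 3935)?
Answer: 638455744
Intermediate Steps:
(21707 + 47781)*((15136 - 9883) + 3935) = 69488*(5253 + 3935) = 69488*9188 = 638455744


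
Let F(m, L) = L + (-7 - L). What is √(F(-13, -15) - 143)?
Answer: 5*I*√6 ≈ 12.247*I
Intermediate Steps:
F(m, L) = -7
√(F(-13, -15) - 143) = √(-7 - 143) = √(-150) = 5*I*√6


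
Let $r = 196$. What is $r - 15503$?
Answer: $-15307$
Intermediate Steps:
$r - 15503 = 196 - 15503 = -15307$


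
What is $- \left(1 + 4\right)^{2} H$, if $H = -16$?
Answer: $400$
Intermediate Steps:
$- \left(1 + 4\right)^{2} H = - \left(1 + 4\right)^{2} \left(-16\right) = - 5^{2} \left(-16\right) = \left(-1\right) 25 \left(-16\right) = \left(-25\right) \left(-16\right) = 400$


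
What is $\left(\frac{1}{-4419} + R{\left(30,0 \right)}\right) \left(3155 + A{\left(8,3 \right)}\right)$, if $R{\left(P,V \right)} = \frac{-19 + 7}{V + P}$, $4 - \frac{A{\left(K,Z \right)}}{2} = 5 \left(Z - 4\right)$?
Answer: $- \frac{28058839}{22095} \approx -1269.9$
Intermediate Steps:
$A{\left(K,Z \right)} = 48 - 10 Z$ ($A{\left(K,Z \right)} = 8 - 2 \cdot 5 \left(Z - 4\right) = 8 - 2 \cdot 5 \left(-4 + Z\right) = 8 - 2 \left(-20 + 5 Z\right) = 8 - \left(-40 + 10 Z\right) = 48 - 10 Z$)
$R{\left(P,V \right)} = - \frac{12}{P + V}$
$\left(\frac{1}{-4419} + R{\left(30,0 \right)}\right) \left(3155 + A{\left(8,3 \right)}\right) = \left(\frac{1}{-4419} - \frac{12}{30 + 0}\right) \left(3155 + \left(48 - 30\right)\right) = \left(- \frac{1}{4419} - \frac{12}{30}\right) \left(3155 + \left(48 - 30\right)\right) = \left(- \frac{1}{4419} - \frac{2}{5}\right) \left(3155 + 18\right) = \left(- \frac{1}{4419} - \frac{2}{5}\right) 3173 = \left(- \frac{8843}{22095}\right) 3173 = - \frac{28058839}{22095}$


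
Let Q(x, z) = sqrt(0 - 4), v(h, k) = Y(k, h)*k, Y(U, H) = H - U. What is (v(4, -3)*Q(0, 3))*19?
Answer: -798*I ≈ -798.0*I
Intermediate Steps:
v(h, k) = k*(h - k) (v(h, k) = (h - k)*k = k*(h - k))
Q(x, z) = 2*I (Q(x, z) = sqrt(-4) = 2*I)
(v(4, -3)*Q(0, 3))*19 = ((-3*(4 - 1*(-3)))*(2*I))*19 = ((-3*(4 + 3))*(2*I))*19 = ((-3*7)*(2*I))*19 = -42*I*19 = -798*I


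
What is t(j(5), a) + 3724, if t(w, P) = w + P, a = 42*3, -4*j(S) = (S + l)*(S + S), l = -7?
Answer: 3855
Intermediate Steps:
j(S) = -S*(-7 + S)/2 (j(S) = -(S - 7)*(S + S)/4 = -(-7 + S)*2*S/4 = -S*(-7 + S)/2)
a = 126
t(w, P) = P + w
t(j(5), a) + 3724 = (126 + (½)*5*(7 - 1*5)) + 3724 = (126 + (½)*5*(7 - 5)) + 3724 = (126 + (½)*5*2) + 3724 = (126 + 5) + 3724 = 131 + 3724 = 3855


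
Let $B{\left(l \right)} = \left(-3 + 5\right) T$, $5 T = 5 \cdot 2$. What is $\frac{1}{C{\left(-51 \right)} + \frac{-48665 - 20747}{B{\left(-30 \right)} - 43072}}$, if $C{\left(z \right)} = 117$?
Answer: $\frac{291}{34516} \approx 0.0084309$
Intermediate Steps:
$T = 2$ ($T = \frac{5 \cdot 2}{5} = \frac{1}{5} \cdot 10 = 2$)
$B{\left(l \right)} = 4$ ($B{\left(l \right)} = \left(-3 + 5\right) 2 = 2 \cdot 2 = 4$)
$\frac{1}{C{\left(-51 \right)} + \frac{-48665 - 20747}{B{\left(-30 \right)} - 43072}} = \frac{1}{117 + \frac{-48665 - 20747}{4 - 43072}} = \frac{1}{117 - \frac{69412}{-43068}} = \frac{1}{117 - - \frac{469}{291}} = \frac{1}{117 + \frac{469}{291}} = \frac{1}{\frac{34516}{291}} = \frac{291}{34516}$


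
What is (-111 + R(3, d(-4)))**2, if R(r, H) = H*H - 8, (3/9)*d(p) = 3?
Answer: 1444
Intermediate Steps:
d(p) = 9 (d(p) = 3*3 = 9)
R(r, H) = -8 + H**2 (R(r, H) = H**2 - 8 = -8 + H**2)
(-111 + R(3, d(-4)))**2 = (-111 + (-8 + 9**2))**2 = (-111 + (-8 + 81))**2 = (-111 + 73)**2 = (-38)**2 = 1444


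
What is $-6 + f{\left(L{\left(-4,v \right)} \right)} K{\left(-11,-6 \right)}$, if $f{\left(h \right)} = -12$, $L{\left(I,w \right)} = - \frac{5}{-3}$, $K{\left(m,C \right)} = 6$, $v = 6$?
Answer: $-78$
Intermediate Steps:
$L{\left(I,w \right)} = \frac{5}{3}$ ($L{\left(I,w \right)} = \left(-5\right) \left(- \frac{1}{3}\right) = \frac{5}{3}$)
$-6 + f{\left(L{\left(-4,v \right)} \right)} K{\left(-11,-6 \right)} = -6 - 72 = -78$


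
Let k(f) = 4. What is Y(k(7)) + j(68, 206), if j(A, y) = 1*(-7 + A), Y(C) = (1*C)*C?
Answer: 77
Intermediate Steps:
Y(C) = C**2 (Y(C) = C*C = C**2)
j(A, y) = -7 + A
Y(k(7)) + j(68, 206) = 4**2 + (-7 + 68) = 16 + 61 = 77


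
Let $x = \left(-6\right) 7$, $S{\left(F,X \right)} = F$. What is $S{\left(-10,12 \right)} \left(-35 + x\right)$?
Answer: $770$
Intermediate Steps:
$x = -42$
$S{\left(-10,12 \right)} \left(-35 + x\right) = - 10 \left(-35 - 42\right) = \left(-10\right) \left(-77\right) = 770$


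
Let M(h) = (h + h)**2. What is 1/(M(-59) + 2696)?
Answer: 1/16620 ≈ 6.0168e-5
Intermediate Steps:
M(h) = 4*h**2 (M(h) = (2*h)**2 = 4*h**2)
1/(M(-59) + 2696) = 1/(4*(-59)**2 + 2696) = 1/(4*3481 + 2696) = 1/(13924 + 2696) = 1/16620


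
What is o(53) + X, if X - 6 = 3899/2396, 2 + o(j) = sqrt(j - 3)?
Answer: 13483/2396 + 5*sqrt(2) ≈ 12.698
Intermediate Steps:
o(j) = -2 + sqrt(-3 + j) (o(j) = -2 + sqrt(j - 3) = -2 + sqrt(-3 + j))
X = 18275/2396 (X = 6 + 3899/2396 = 18275/2396 ≈ 7.6273)
o(53) + X = (-2 + sqrt(-3 + 53)) + 18275/2396 = (-2 + sqrt(50)) + 18275/2396 = (-2 + 5*sqrt(2)) + 18275/2396 = 13483/2396 + 5*sqrt(2)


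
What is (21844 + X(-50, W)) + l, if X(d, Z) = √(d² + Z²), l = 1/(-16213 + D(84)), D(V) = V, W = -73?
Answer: 352321875/16129 + √7829 ≈ 21932.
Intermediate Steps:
l = -1/16129 (l = 1/(-16213 + 84) = 1/(-16129) = -1/16129 ≈ -6.2000e-5)
X(d, Z) = √(Z² + d²)
(21844 + X(-50, W)) + l = (21844 + √((-73)² + (-50)²)) - 1/16129 = (21844 + √(5329 + 2500)) - 1/16129 = (21844 + √7829) - 1/16129 = 352321875/16129 + √7829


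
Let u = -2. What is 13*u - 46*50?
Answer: -2326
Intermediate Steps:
13*u - 46*50 = 13*(-2) - 46*50 = -26 - 2300 = -2326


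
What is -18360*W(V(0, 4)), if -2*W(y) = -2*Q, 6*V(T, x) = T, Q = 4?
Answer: -73440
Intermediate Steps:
V(T, x) = T/6
W(y) = 4 (W(y) = -(-1)*4 = -1/2*(-8) = 4)
-18360*W(V(0, 4)) = -18360*4 = -73440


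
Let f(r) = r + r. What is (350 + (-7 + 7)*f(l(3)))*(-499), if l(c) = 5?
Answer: -174650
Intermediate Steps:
f(r) = 2*r
(350 + (-7 + 7)*f(l(3)))*(-499) = (350 + (-7 + 7)*(2*5))*(-499) = (350 + 0*10)*(-499) = (350 + 0)*(-499) = 350*(-499) = -174650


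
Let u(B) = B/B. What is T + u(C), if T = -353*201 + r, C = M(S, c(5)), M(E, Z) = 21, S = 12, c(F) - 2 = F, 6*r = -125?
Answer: -425837/6 ≈ -70973.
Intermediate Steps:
r = -125/6 (r = (⅙)*(-125) = -125/6 ≈ -20.833)
c(F) = 2 + F
C = 21
u(B) = 1
T = -425843/6 (T = -353*201 - 125/6 = -70953 - 125/6 = -425843/6 ≈ -70974.)
T + u(C) = -425843/6 + 1 = -425837/6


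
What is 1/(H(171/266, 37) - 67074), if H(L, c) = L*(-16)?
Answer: -7/469590 ≈ -1.4907e-5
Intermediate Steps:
H(L, c) = -16*L
1/(H(171/266, 37) - 67074) = 1/(-2736/266 - 67074) = 1/(-16*9/14 - 67074) = 1/(-72/7 - 67074) = 1/(-469590/7) = -7/469590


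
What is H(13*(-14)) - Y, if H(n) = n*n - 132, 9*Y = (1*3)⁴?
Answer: 32983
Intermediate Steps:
Y = 9 (Y = (1*3)⁴/9 = (⅑)*3⁴ = (⅑)*81 = 9)
H(n) = -132 + n² (H(n) = n² - 132 = -132 + n²)
H(13*(-14)) - Y = (-132 + (13*(-14))²) - 1*9 = (-132 + (-182)²) - 9 = (-132 + 33124) - 9 = 32992 - 9 = 32983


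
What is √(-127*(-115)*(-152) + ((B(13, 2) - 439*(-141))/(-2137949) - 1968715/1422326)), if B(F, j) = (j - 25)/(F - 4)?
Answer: I*√1526847087163750052897192676242/829325577102 ≈ 1490.0*I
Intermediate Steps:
B(F, j) = (-25 + j)/(-4 + F)
√(-127*(-115)*(-152) + ((B(13, 2) - 439*(-141))/(-2137949) - 1968715/1422326)) = √(-127*(-115)*(-152) + (((-25 + 2)/(-4 + 13) - 439*(-141))/(-2137949) - 1968715/1422326)) = √(14605*(-152) + ((-23/9 + 61899)*(-1/2137949) - 1968715*1/1422326)) = √(-2219960 + (((⅑)*(-23) + 61899)*(-1/2137949) - 1968715/1422326)) = √(-2219960 + ((-23/9 + 61899)*(-1/2137949) - 1968715/1422326)) = √(-2219960 + ((557068/9)*(-1/2137949) - 1968715/1422326)) = √(-2219960 + (-557068/19241541 - 1968715/1422326)) = √(-2219960 - 38673442689983/27367744044366) = √(-60755335742173435343/27367744044366) = I*√1526847087163750052897192676242/829325577102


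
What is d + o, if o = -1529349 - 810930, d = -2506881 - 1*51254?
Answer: -4898414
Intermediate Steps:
d = -2558135 (d = -2506881 - 51254 = -2558135)
o = -2340279
d + o = -2558135 - 2340279 = -4898414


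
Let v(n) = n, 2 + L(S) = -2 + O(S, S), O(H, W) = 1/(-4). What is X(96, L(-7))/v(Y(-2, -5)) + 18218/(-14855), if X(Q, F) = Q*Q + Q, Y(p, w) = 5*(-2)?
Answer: -13851194/14855 ≈ -932.43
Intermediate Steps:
O(H, W) = -¼
L(S) = -17/4 (L(S) = -2 + (-2 - ¼) = -2 - 9/4 = -17/4)
Y(p, w) = -10
X(Q, F) = Q + Q² (X(Q, F) = Q² + Q = Q + Q²)
X(96, L(-7))/v(Y(-2, -5)) + 18218/(-14855) = (96*(1 + 96))/(-10) + 18218/(-14855) = (96*97)*(-⅒) + 18218*(-1/14855) = 9312*(-⅒) - 18218/14855 = -4656/5 - 18218/14855 = -13851194/14855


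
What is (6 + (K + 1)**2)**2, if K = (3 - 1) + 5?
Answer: 4900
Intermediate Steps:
K = 7 (K = 2 + 5 = 7)
(6 + (K + 1)**2)**2 = (6 + (7 + 1)**2)**2 = (6 + 8**2)**2 = (6 + 64)**2 = 70**2 = 4900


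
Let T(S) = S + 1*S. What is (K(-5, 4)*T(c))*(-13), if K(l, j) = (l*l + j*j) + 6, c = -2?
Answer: 2444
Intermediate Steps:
K(l, j) = 6 + j² + l² (K(l, j) = (l² + j²) + 6 = (j² + l²) + 6 = 6 + j² + l²)
T(S) = 2*S (T(S) = S + S = 2*S)
(K(-5, 4)*T(c))*(-13) = ((6 + 4² + (-5)²)*(2*(-2)))*(-13) = ((6 + 16 + 25)*(-4))*(-13) = (47*(-4))*(-13) = -188*(-13) = 2444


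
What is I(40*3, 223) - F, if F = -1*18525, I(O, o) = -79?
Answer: 18446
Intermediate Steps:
F = -18525
I(40*3, 223) - F = -79 - 1*(-18525) = -79 + 18525 = 18446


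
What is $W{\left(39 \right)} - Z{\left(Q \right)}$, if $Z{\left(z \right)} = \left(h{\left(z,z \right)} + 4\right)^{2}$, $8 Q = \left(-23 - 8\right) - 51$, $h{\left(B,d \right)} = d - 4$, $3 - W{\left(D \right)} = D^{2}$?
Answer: $- \frac{25969}{16} \approx -1623.1$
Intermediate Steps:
$W{\left(D \right)} = 3 - D^{2}$
$h{\left(B,d \right)} = -4 + d$ ($h{\left(B,d \right)} = d - 4 = -4 + d$)
$Q = - \frac{41}{4}$ ($Q = \frac{\left(-23 - 8\right) - 51}{8} = \frac{-31 - 51}{8} = \frac{1}{8} \left(-82\right) = - \frac{41}{4} \approx -10.25$)
$Z{\left(z \right)} = z^{2}$ ($Z{\left(z \right)} = \left(\left(-4 + z\right) + 4\right)^{2} = z^{2}$)
$W{\left(39 \right)} - Z{\left(Q \right)} = \left(3 - 39^{2}\right) - \left(- \frac{41}{4}\right)^{2} = \left(3 - 1521\right) - \frac{1681}{16} = -1518 - \frac{1681}{16} = - \frac{25969}{16}$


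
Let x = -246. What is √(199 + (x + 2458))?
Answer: √2411 ≈ 49.102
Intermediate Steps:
√(199 + (x + 2458)) = √(199 + (-246 + 2458)) = √(199 + 2212) = √2411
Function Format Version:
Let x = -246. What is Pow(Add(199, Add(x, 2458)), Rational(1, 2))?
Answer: Pow(2411, Rational(1, 2)) ≈ 49.102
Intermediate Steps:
Pow(Add(199, Add(x, 2458)), Rational(1, 2)) = Pow(Add(199, Add(-246, 2458)), Rational(1, 2)) = Pow(Add(199, 2212), Rational(1, 2)) = Pow(2411, Rational(1, 2))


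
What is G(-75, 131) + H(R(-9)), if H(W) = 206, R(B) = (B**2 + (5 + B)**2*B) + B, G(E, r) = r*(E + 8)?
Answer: -8571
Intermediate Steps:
G(E, r) = r*(8 + E)
R(B) = B + B**2 + B*(5 + B)**2 (R(B) = (B**2 + B*(5 + B)**2) + B = B + B**2 + B*(5 + B)**2)
G(-75, 131) + H(R(-9)) = 131*(8 - 75) + 206 = 131*(-67) + 206 = -8777 + 206 = -8571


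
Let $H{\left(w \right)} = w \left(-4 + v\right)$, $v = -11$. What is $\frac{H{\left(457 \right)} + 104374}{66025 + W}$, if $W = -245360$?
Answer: $- \frac{97519}{179335} \approx -0.54378$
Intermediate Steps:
$H{\left(w \right)} = - 15 w$ ($H{\left(w \right)} = w \left(-4 - 11\right) = w \left(-15\right) = - 15 w$)
$\frac{H{\left(457 \right)} + 104374}{66025 + W} = \frac{\left(-15\right) 457 + 104374}{66025 - 245360} = \frac{-6855 + 104374}{-179335} = 97519 \left(- \frac{1}{179335}\right) = - \frac{97519}{179335}$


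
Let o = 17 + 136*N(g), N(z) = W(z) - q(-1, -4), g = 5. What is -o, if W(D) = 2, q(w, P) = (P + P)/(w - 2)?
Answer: 221/3 ≈ 73.667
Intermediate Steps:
q(w, P) = 2*P/(-2 + w) (q(w, P) = (2*P)/(-2 + w) = 2*P/(-2 + w))
N(z) = -2/3 (N(z) = 2 - 2*(-4)/(-2 - 1) = 2 - 2*(-4)/(-3) = 2 - 2*(-4)*(-1)/3 = 2 - 1*8/3 = 2 - 8/3 = -2/3)
o = -221/3 (o = 17 + 136*(-2/3) = 17 - 272/3 = -221/3 ≈ -73.667)
-o = -1*(-221/3) = 221/3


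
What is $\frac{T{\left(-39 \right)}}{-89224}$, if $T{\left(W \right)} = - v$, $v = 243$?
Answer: $\frac{243}{89224} \approx 0.0027235$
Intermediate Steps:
$T{\left(W \right)} = -243$ ($T{\left(W \right)} = \left(-1\right) 243 = -243$)
$\frac{T{\left(-39 \right)}}{-89224} = - \frac{243}{-89224} = \left(-243\right) \left(- \frac{1}{89224}\right) = \frac{243}{89224}$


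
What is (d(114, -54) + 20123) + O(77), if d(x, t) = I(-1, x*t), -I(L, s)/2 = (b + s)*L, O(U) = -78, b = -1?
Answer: 7731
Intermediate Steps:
I(L, s) = -2*L*(-1 + s) (I(L, s) = -2*(-1 + s)*L = -2*L*(-1 + s))
d(x, t) = -2 + 2*t*x (d(x, t) = 2*(-1)*(1 - x*t) = 2*(-1)*(1 - t*x) = -2 + 2*t*x)
(d(114, -54) + 20123) + O(77) = ((-2 + 2*(-54)*114) + 20123) - 78 = ((-2 - 12312) + 20123) - 78 = (-12314 + 20123) - 78 = 7809 - 78 = 7731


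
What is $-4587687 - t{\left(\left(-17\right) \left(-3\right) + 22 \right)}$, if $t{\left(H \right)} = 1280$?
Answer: $-4588967$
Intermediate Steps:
$-4587687 - t{\left(\left(-17\right) \left(-3\right) + 22 \right)} = -4587687 - 1280 = -4588967$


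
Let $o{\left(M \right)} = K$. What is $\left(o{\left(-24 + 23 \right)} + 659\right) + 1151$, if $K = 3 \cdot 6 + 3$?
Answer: $1831$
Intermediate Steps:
$K = 21$ ($K = 18 + 3 = 21$)
$o{\left(M \right)} = 21$
$\left(o{\left(-24 + 23 \right)} + 659\right) + 1151 = \left(21 + 659\right) + 1151 = 680 + 1151 = 1831$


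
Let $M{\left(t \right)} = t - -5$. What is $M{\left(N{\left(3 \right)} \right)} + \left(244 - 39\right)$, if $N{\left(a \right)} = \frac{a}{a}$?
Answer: $211$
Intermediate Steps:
$N{\left(a \right)} = 1$
$M{\left(t \right)} = 5 + t$ ($M{\left(t \right)} = t + 5 = 5 + t$)
$M{\left(N{\left(3 \right)} \right)} + \left(244 - 39\right) = \left(5 + 1\right) + \left(244 - 39\right) = 6 + \left(244 - 39\right) = 6 + 205 = 211$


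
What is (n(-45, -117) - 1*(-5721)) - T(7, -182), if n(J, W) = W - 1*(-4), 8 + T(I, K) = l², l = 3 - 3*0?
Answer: 5607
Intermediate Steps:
l = 3 (l = 3 + 0 = 3)
T(I, K) = 1 (T(I, K) = -8 + 3² = -8 + 9 = 1)
n(J, W) = 4 + W (n(J, W) = W + 4 = 4 + W)
(n(-45, -117) - 1*(-5721)) - T(7, -182) = ((4 - 117) - 1*(-5721)) - 1*1 = (-113 + 5721) - 1 = 5608 - 1 = 5607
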